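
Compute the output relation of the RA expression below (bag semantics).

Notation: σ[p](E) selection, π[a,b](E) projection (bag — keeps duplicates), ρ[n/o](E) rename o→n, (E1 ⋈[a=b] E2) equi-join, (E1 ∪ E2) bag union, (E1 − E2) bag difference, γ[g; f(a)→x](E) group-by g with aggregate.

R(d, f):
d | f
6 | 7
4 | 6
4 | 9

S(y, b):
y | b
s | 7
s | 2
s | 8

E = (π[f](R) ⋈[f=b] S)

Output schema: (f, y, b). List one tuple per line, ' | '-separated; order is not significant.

Row counts bottom-up:
  R → 3
  π[f](R) → 3
  S → 3
  (π[f](R) ⋈[f=b] S) → 1

== RESULT ==
f | y | b
7 | s | 7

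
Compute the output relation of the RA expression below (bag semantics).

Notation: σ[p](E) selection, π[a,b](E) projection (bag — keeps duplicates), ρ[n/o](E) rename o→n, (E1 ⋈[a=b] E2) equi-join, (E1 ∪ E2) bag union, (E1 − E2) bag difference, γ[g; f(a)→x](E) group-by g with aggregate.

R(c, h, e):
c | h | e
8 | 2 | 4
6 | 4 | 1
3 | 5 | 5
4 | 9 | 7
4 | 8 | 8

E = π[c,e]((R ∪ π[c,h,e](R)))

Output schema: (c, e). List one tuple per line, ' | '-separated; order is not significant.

Stepwise |·|:
  R → 5
  R → 5
  π[c,h,e](R) → 5
  (R ∪ π[c,h,e](R)) → 10
  π[c,e]((R ∪ π[c,h,e](R))) → 10

== RESULT ==
c | e
3 | 5
3 | 5
4 | 7
4 | 7
4 | 8
4 | 8
6 | 1
6 | 1
8 | 4
8 | 4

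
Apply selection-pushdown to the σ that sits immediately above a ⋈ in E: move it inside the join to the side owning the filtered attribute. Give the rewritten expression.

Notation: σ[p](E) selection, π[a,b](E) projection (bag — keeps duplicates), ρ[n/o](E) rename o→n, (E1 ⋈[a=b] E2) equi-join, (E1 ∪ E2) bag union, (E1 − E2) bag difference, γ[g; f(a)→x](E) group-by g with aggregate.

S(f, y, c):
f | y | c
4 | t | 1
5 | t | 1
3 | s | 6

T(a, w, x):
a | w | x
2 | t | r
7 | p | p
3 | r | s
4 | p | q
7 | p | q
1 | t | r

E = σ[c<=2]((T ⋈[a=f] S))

σ filters on c, owned by the right side.
E' = (T ⋈[a=f] σ[c<=2](S))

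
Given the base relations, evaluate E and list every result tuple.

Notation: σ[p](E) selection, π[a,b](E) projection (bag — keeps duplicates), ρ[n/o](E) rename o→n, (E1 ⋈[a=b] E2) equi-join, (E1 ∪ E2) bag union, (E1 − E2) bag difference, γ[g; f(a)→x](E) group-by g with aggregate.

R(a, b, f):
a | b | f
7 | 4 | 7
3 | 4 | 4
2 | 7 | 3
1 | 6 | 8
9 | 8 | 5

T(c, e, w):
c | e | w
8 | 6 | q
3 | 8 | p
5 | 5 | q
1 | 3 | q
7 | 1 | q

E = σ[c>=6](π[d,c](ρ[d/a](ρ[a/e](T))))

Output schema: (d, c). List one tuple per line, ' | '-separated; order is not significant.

Subexpression sizes:
  T → 5
  ρ[a/e](T) → 5
  ρ[d/a](ρ[a/e](T)) → 5
  π[d,c](ρ[d/a](ρ[a/e](T))) → 5
  σ[c>=6](π[d,c](ρ[d/a](ρ[a/e](T)))) → 2

== RESULT ==
d | c
1 | 7
6 | 8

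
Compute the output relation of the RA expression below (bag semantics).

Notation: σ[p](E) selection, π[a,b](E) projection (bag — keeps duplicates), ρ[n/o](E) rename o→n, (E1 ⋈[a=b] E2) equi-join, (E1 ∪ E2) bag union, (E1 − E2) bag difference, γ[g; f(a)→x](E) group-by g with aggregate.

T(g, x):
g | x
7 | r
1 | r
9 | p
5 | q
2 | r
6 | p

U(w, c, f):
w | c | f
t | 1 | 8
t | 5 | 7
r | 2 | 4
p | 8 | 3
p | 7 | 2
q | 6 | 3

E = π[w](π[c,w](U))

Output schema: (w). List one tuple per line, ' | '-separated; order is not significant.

Stepwise |·|:
  U → 6
  π[c,w](U) → 6
  π[w](π[c,w](U)) → 6

== RESULT ==
w
p
p
q
r
t
t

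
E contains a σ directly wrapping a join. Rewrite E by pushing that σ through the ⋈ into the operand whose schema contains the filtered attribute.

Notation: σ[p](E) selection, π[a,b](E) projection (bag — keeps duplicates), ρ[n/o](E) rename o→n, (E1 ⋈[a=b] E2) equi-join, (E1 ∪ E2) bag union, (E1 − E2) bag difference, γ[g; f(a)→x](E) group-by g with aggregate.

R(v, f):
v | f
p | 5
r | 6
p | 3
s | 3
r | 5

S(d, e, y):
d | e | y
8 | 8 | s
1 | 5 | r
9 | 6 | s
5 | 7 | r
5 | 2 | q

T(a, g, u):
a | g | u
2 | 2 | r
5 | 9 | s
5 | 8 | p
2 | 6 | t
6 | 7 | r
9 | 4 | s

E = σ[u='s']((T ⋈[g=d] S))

σ filters on u, owned by the left side.
E' = (σ[u='s'](T) ⋈[g=d] S)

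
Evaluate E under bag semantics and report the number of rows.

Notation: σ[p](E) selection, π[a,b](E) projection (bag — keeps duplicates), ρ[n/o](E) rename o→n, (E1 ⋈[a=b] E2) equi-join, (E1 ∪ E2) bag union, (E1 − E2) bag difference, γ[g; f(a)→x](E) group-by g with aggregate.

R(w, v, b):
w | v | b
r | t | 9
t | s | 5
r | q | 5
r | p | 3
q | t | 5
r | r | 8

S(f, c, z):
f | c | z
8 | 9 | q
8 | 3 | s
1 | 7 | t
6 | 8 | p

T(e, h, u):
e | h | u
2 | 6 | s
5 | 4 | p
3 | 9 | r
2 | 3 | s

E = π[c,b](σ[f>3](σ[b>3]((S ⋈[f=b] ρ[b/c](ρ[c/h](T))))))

Per-node cardinality:
  S → 4
  T → 4
  ρ[c/h](T) → 4
  ρ[b/c](ρ[c/h](T)) → 4
  (S ⋈[f=b] ρ[b/c](ρ[c/h](T))) → 1
  σ[b>3]((S ⋈[f=b] ρ[b/c](ρ[c/h](T)))) → 1
  σ[f>3](σ[b>3]((S ⋈[f=b] ρ[b/c](ρ[c/h](T))))) → 1
  π[c,b](σ[f>3](σ[b>3]((S ⋈[f=b] ρ[b/c](ρ[c/h](T)))))) → 1

|E| = 1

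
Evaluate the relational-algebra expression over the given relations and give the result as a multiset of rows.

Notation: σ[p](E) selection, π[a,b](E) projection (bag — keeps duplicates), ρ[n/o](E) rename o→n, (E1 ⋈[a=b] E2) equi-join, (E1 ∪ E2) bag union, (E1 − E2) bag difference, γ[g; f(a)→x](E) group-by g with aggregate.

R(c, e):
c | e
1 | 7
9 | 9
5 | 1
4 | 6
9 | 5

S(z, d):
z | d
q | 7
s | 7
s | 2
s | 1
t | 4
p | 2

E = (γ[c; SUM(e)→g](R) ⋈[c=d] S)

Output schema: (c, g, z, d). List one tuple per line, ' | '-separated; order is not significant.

Row counts bottom-up:
  R → 5
  γ[c; SUM(e)→g](R) → 4
  S → 6
  (γ[c; SUM(e)→g](R) ⋈[c=d] S) → 2

== RESULT ==
c | g | z | d
1 | 7 | s | 1
4 | 6 | t | 4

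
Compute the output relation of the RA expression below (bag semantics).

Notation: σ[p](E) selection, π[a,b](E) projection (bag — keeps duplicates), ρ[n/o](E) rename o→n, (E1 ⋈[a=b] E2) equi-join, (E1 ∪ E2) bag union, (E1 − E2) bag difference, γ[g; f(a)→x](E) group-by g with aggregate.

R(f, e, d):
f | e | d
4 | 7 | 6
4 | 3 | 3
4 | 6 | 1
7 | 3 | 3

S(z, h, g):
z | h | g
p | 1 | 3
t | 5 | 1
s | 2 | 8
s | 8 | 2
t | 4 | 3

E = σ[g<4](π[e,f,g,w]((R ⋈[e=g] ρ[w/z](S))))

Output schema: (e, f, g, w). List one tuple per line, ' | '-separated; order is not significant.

Subexpression sizes:
  R → 4
  S → 5
  ρ[w/z](S) → 5
  (R ⋈[e=g] ρ[w/z](S)) → 4
  π[e,f,g,w]((R ⋈[e=g] ρ[w/z](S))) → 4
  σ[g<4](π[e,f,g,w]((R ⋈[e=g] ρ[w/z](S)))) → 4

== RESULT ==
e | f | g | w
3 | 4 | 3 | p
3 | 4 | 3 | t
3 | 7 | 3 | p
3 | 7 | 3 | t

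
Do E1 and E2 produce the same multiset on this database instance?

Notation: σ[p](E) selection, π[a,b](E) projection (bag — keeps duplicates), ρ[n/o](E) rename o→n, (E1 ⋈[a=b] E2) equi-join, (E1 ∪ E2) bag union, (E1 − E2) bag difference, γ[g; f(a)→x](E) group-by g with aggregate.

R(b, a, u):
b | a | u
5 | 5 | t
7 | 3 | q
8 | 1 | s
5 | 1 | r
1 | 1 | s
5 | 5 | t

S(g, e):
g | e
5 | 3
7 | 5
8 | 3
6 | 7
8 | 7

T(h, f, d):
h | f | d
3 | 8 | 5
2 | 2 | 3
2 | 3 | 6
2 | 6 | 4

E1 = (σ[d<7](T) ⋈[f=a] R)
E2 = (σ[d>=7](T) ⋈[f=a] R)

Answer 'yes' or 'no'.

E1 per-node cardinality:
  T → 4
  σ[d<7](T) → 4
  R → 6
  (σ[d<7](T) ⋈[f=a] R) → 1
E2 per-node cardinality:
  T → 4
  σ[d>=7](T) → 0
  R → 6
  (σ[d>=7](T) ⋈[f=a] R) → 0

E1 result:
h | f | d | b | a | u
2 | 3 | 6 | 7 | 3 | q
E2 result:
h | f | d | b | a | u
(0 rows)
Witness: (2, 3, 6, 7, 3, 'q') appears 1× in E1 but 0× in E2.

no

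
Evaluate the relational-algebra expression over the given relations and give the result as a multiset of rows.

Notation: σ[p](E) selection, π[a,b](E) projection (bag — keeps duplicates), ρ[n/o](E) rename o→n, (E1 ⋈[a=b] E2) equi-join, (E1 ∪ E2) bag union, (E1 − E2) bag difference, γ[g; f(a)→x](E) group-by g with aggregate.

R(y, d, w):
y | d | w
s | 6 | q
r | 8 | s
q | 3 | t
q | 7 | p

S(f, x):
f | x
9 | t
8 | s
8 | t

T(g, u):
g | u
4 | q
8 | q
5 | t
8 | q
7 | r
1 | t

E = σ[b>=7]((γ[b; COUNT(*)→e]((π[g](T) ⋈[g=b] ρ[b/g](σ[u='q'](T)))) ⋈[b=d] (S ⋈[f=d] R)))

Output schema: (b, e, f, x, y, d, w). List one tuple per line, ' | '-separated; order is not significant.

Per-node cardinality:
  T → 6
  π[g](T) → 6
  T → 6
  σ[u='q'](T) → 3
  ρ[b/g](σ[u='q'](T)) → 3
  (π[g](T) ⋈[g=b] ρ[b/g](σ[u='q'](T))) → 5
  γ[b; COUNT(*)→e]((π[g](T) ⋈[g=b] ρ[b/g](σ[u='q'](T)))) → 2
  S → 3
  R → 4
  (S ⋈[f=d] R) → 2
  (γ[b; COUNT(*)→e]((π[g](T) ⋈[g=b] ρ[b/g](σ[u='q'](T)))) ⋈[b=d] (S ⋈[f=d] R)) → 2
  σ[b>=7]((γ[b; COUNT(*)→e]((π[g](T) ⋈[g=b] ρ[b/g](σ[u='q'](T)))) ⋈[b=d] (S ⋈[f=d] R))) → 2

== RESULT ==
b | e | f | x | y | d | w
8 | 4 | 8 | s | r | 8 | s
8 | 4 | 8 | t | r | 8 | s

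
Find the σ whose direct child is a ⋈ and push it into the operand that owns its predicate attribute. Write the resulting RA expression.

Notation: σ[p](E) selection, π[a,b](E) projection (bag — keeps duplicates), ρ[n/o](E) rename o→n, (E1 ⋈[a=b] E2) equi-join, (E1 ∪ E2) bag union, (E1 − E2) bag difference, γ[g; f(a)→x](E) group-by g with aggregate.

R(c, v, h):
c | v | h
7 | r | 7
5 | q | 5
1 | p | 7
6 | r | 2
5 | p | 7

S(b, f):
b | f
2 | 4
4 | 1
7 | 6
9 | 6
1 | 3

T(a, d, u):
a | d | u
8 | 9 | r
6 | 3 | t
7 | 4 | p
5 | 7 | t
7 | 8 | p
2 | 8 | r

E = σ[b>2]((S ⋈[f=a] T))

σ filters on b, owned by the left side.
E' = (σ[b>2](S) ⋈[f=a] T)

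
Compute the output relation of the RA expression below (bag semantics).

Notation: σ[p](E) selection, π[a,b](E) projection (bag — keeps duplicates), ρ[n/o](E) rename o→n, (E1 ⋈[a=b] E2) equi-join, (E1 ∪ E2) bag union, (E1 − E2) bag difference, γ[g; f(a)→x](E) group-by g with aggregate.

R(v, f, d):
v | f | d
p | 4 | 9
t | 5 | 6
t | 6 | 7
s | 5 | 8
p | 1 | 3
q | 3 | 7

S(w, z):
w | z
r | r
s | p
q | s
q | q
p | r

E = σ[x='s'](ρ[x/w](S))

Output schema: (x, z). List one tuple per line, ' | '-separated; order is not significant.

Subexpression sizes:
  S → 5
  ρ[x/w](S) → 5
  σ[x='s'](ρ[x/w](S)) → 1

== RESULT ==
x | z
s | p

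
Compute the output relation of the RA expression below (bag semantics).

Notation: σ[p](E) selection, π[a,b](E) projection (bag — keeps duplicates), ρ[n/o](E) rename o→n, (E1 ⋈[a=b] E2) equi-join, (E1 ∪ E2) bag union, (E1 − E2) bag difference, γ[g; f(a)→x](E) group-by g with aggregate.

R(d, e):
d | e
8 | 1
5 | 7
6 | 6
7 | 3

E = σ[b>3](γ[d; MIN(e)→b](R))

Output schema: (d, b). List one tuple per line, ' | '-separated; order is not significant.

Subexpression sizes:
  R → 4
  γ[d; MIN(e)→b](R) → 4
  σ[b>3](γ[d; MIN(e)→b](R)) → 2

== RESULT ==
d | b
5 | 7
6 | 6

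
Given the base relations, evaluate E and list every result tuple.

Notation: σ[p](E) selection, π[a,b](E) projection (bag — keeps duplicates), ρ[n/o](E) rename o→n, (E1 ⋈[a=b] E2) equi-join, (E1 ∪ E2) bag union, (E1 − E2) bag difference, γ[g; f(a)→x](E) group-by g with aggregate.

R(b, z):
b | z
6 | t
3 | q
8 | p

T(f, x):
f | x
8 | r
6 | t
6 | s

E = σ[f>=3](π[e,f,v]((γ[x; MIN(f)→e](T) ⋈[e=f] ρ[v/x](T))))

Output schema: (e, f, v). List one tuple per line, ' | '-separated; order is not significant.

Stepwise |·|:
  T → 3
  γ[x; MIN(f)→e](T) → 3
  T → 3
  ρ[v/x](T) → 3
  (γ[x; MIN(f)→e](T) ⋈[e=f] ρ[v/x](T)) → 5
  π[e,f,v]((γ[x; MIN(f)→e](T) ⋈[e=f] ρ[v/x](T))) → 5
  σ[f>=3](π[e,f,v]((γ[x; MIN(f)→e](T) ⋈[e=f] ρ[v/x](T)))) → 5

== RESULT ==
e | f | v
6 | 6 | s
6 | 6 | s
6 | 6 | t
6 | 6 | t
8 | 8 | r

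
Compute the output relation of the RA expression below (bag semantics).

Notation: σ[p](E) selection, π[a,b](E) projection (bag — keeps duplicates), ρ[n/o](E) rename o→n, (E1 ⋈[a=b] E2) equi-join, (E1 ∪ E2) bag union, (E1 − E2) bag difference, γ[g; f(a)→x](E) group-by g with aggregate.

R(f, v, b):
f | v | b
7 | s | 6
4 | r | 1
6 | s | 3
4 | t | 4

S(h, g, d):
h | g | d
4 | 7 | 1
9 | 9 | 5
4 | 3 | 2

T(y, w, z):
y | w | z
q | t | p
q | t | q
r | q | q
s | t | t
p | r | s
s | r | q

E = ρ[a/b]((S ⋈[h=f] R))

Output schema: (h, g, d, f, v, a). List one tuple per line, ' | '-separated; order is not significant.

Subexpression sizes:
  S → 3
  R → 4
  (S ⋈[h=f] R) → 4
  ρ[a/b]((S ⋈[h=f] R)) → 4

== RESULT ==
h | g | d | f | v | a
4 | 3 | 2 | 4 | r | 1
4 | 3 | 2 | 4 | t | 4
4 | 7 | 1 | 4 | r | 1
4 | 7 | 1 | 4 | t | 4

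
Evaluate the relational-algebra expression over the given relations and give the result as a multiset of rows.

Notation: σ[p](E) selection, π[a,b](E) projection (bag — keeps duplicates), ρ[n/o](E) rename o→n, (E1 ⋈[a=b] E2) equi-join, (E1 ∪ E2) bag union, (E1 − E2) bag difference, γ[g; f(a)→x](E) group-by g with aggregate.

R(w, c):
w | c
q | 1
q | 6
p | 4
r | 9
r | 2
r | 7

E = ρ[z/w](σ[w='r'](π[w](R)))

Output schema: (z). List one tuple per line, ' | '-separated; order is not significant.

Row counts bottom-up:
  R → 6
  π[w](R) → 6
  σ[w='r'](π[w](R)) → 3
  ρ[z/w](σ[w='r'](π[w](R))) → 3

== RESULT ==
z
r
r
r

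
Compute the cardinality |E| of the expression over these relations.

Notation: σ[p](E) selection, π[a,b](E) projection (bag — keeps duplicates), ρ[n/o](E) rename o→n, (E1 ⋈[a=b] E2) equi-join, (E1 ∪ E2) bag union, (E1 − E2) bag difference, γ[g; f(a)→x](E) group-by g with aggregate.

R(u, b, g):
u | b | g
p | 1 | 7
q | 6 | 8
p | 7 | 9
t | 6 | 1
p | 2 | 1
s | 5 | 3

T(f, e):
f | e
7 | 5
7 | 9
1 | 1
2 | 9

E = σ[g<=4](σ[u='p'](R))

Per-node cardinality:
  R → 6
  σ[u='p'](R) → 3
  σ[g<=4](σ[u='p'](R)) → 1

|E| = 1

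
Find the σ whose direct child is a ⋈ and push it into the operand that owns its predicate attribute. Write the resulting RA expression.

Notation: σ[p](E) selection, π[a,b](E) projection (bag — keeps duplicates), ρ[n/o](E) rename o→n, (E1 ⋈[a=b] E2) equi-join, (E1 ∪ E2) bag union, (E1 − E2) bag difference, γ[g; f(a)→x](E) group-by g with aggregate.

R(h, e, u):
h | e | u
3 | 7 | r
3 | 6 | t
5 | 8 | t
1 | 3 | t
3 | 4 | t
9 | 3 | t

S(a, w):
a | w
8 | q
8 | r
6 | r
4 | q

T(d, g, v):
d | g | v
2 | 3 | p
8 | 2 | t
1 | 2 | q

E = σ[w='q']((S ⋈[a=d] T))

σ filters on w, owned by the left side.
E' = (σ[w='q'](S) ⋈[a=d] T)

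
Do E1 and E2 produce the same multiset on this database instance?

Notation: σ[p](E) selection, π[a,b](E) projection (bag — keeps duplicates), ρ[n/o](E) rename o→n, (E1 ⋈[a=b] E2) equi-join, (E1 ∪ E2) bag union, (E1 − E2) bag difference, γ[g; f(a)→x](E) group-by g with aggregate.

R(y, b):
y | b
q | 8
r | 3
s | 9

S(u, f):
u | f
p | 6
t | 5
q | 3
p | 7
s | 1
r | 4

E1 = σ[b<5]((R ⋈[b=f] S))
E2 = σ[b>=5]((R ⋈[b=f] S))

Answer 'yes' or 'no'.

E1 stepwise |·|:
  R → 3
  S → 6
  (R ⋈[b=f] S) → 1
  σ[b<5]((R ⋈[b=f] S)) → 1
E2 stepwise |·|:
  R → 3
  S → 6
  (R ⋈[b=f] S) → 1
  σ[b>=5]((R ⋈[b=f] S)) → 0

E1 result:
y | b | u | f
r | 3 | q | 3
E2 result:
y | b | u | f
(0 rows)
Witness: ('r', 3, 'q', 3) appears 1× in E1 but 0× in E2.

no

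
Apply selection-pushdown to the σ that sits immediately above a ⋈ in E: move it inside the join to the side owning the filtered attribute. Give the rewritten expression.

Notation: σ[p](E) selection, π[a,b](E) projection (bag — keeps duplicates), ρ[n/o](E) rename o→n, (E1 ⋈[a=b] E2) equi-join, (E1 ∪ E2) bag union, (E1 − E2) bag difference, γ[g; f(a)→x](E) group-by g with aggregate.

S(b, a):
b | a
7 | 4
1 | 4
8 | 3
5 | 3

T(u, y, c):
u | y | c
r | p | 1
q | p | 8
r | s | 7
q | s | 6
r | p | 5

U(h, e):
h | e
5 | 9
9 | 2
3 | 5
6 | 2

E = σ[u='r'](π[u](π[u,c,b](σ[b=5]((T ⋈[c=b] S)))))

σ filters on b, owned by the right side.
E' = σ[u='r'](π[u](π[u,c,b]((T ⋈[c=b] σ[b=5](S)))))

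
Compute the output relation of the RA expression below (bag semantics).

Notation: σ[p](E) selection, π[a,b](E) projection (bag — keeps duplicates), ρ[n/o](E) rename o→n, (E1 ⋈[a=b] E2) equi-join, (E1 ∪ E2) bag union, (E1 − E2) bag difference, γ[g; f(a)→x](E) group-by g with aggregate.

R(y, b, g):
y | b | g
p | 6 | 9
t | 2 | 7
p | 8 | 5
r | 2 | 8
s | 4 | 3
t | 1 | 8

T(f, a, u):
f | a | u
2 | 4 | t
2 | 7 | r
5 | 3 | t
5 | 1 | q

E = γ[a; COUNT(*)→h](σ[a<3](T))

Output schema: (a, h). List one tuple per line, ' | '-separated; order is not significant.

Row counts bottom-up:
  T → 4
  σ[a<3](T) → 1
  γ[a; COUNT(*)→h](σ[a<3](T)) → 1

== RESULT ==
a | h
1 | 1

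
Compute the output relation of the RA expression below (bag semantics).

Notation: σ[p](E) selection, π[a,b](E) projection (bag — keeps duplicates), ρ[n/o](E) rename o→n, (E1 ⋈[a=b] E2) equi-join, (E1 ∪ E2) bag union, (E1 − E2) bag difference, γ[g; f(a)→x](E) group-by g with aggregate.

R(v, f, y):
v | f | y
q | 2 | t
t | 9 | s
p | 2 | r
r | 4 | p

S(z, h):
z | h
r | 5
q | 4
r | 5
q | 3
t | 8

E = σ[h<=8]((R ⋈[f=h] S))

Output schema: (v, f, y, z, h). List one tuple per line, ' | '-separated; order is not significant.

Row counts bottom-up:
  R → 4
  S → 5
  (R ⋈[f=h] S) → 1
  σ[h<=8]((R ⋈[f=h] S)) → 1

== RESULT ==
v | f | y | z | h
r | 4 | p | q | 4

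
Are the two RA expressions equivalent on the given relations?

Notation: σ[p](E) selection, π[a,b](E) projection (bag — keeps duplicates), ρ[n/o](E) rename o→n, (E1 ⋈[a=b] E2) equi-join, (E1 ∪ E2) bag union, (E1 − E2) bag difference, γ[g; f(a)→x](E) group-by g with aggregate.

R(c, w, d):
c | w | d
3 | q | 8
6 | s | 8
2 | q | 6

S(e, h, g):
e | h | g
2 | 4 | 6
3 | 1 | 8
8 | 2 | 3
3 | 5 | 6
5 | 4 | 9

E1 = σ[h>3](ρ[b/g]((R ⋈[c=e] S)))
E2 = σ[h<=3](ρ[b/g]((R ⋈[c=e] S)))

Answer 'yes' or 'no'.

E1 stepwise |·|:
  R → 3
  S → 5
  (R ⋈[c=e] S) → 3
  ρ[b/g]((R ⋈[c=e] S)) → 3
  σ[h>3](ρ[b/g]((R ⋈[c=e] S))) → 2
E2 stepwise |·|:
  R → 3
  S → 5
  (R ⋈[c=e] S) → 3
  ρ[b/g]((R ⋈[c=e] S)) → 3
  σ[h<=3](ρ[b/g]((R ⋈[c=e] S))) → 1

E1 result:
c | w | d | e | h | b
2 | q | 6 | 2 | 4 | 6
3 | q | 8 | 3 | 5 | 6
E2 result:
c | w | d | e | h | b
3 | q | 8 | 3 | 1 | 8
Witness: (2, 'q', 6, 2, 4, 6) appears 1× in E1 but 0× in E2.

no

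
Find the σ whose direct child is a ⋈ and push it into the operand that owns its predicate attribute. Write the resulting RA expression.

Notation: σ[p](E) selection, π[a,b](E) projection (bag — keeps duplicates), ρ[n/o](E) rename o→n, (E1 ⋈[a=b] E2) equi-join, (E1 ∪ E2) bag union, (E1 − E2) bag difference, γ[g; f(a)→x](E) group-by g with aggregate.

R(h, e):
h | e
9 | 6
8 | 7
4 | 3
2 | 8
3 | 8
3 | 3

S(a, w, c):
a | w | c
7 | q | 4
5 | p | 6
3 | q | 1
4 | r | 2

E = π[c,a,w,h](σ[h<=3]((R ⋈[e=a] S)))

σ filters on h, owned by the left side.
E' = π[c,a,w,h]((σ[h<=3](R) ⋈[e=a] S))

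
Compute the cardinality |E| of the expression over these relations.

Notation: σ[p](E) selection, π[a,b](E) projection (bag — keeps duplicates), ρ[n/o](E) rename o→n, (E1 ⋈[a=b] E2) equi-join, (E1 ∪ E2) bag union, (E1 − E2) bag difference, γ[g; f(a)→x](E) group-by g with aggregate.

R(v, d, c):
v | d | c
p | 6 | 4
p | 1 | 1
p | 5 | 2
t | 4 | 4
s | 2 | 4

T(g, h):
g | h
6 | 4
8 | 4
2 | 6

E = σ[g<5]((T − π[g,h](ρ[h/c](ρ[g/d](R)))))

Subexpression sizes:
  T → 3
  R → 5
  ρ[g/d](R) → 5
  ρ[h/c](ρ[g/d](R)) → 5
  π[g,h](ρ[h/c](ρ[g/d](R))) → 5
  (T − π[g,h](ρ[h/c](ρ[g/d](R)))) → 2
  σ[g<5]((T − π[g,h](ρ[h/c](ρ[g/d](R))))) → 1

|E| = 1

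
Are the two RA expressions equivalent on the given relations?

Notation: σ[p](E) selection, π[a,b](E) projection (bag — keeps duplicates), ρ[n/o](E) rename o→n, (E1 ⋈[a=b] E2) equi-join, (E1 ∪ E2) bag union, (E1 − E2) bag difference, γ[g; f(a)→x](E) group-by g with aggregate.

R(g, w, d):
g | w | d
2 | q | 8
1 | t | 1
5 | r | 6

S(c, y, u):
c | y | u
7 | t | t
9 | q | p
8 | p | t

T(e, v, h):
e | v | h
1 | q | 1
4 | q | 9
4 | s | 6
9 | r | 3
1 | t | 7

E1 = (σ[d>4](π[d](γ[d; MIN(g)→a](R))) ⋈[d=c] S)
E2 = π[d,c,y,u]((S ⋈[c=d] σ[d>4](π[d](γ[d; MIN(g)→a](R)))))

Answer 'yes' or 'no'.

E1 per-node cardinality:
  R → 3
  γ[d; MIN(g)→a](R) → 3
  π[d](γ[d; MIN(g)→a](R)) → 3
  σ[d>4](π[d](γ[d; MIN(g)→a](R))) → 2
  S → 3
  (σ[d>4](π[d](γ[d; MIN(g)→a](R))) ⋈[d=c] S) → 1
E2 per-node cardinality:
  S → 3
  R → 3
  γ[d; MIN(g)→a](R) → 3
  π[d](γ[d; MIN(g)→a](R)) → 3
  σ[d>4](π[d](γ[d; MIN(g)→a](R))) → 2
  (S ⋈[c=d] σ[d>4](π[d](γ[d; MIN(g)→a](R)))) → 1
  π[d,c,y,u]((S ⋈[c=d] σ[d>4](π[d](γ[d; MIN(g)→a](R))))) → 1

E1 and E2 produce the same multiset:
d | c | y | u
8 | 8 | p | t

yes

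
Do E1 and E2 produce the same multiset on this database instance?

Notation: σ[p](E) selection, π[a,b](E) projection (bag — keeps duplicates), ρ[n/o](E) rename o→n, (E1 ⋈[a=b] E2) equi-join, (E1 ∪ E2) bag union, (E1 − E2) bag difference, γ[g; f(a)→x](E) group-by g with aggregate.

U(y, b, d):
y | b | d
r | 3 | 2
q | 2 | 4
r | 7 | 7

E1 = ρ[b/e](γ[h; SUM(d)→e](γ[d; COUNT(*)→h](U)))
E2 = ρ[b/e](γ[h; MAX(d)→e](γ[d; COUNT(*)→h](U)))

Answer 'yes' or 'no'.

E1 per-node cardinality:
  U → 3
  γ[d; COUNT(*)→h](U) → 3
  γ[h; SUM(d)→e](γ[d; COUNT(*)→h](U)) → 1
  ρ[b/e](γ[h; SUM(d)→e](γ[d; COUNT(*)→h](U))) → 1
E2 per-node cardinality:
  U → 3
  γ[d; COUNT(*)→h](U) → 3
  γ[h; MAX(d)→e](γ[d; COUNT(*)→h](U)) → 1
  ρ[b/e](γ[h; MAX(d)→e](γ[d; COUNT(*)→h](U))) → 1

E1 result:
h | b
1 | 13
E2 result:
h | b
1 | 7
Witness: (1, 7) appears 0× in E1 but 1× in E2.

no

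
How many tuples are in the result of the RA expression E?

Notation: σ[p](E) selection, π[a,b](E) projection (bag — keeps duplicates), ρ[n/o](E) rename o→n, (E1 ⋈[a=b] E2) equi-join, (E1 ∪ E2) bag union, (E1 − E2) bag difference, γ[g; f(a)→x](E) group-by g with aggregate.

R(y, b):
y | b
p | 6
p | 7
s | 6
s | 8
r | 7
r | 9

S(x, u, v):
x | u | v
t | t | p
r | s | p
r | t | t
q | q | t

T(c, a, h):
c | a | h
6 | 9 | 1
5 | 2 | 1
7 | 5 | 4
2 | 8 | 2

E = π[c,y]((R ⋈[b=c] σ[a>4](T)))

Subexpression sizes:
  R → 6
  T → 4
  σ[a>4](T) → 3
  (R ⋈[b=c] σ[a>4](T)) → 4
  π[c,y]((R ⋈[b=c] σ[a>4](T))) → 4

|E| = 4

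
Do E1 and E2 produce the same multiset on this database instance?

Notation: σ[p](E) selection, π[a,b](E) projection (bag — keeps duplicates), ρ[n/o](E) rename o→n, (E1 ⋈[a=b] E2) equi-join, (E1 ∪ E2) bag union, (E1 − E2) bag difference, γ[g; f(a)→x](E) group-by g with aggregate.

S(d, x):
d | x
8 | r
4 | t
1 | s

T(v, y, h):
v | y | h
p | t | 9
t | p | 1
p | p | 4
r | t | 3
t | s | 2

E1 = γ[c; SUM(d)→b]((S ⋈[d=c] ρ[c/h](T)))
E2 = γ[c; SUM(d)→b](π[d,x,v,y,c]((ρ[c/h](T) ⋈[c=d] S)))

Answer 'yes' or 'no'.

E1 per-node cardinality:
  S → 3
  T → 5
  ρ[c/h](T) → 5
  (S ⋈[d=c] ρ[c/h](T)) → 2
  γ[c; SUM(d)→b]((S ⋈[d=c] ρ[c/h](T))) → 2
E2 per-node cardinality:
  T → 5
  ρ[c/h](T) → 5
  S → 3
  (ρ[c/h](T) ⋈[c=d] S) → 2
  π[d,x,v,y,c]((ρ[c/h](T) ⋈[c=d] S)) → 2
  γ[c; SUM(d)→b](π[d,x,v,y,c]((ρ[c/h](T) ⋈[c=d] S))) → 2

E1 and E2 produce the same multiset:
c | b
1 | 1
4 | 4

yes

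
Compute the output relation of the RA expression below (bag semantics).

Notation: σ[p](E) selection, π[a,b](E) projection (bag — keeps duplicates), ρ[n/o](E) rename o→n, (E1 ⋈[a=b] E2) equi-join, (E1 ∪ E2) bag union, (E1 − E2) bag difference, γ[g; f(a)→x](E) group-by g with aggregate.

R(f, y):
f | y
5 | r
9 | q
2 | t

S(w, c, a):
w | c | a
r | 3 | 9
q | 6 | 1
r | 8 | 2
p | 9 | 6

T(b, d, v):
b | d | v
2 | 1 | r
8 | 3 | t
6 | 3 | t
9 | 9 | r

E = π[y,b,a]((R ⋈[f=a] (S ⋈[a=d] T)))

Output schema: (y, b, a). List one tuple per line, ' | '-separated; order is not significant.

Row counts bottom-up:
  R → 3
  S → 4
  T → 4
  (S ⋈[a=d] T) → 2
  (R ⋈[f=a] (S ⋈[a=d] T)) → 1
  π[y,b,a]((R ⋈[f=a] (S ⋈[a=d] T))) → 1

== RESULT ==
y | b | a
q | 9 | 9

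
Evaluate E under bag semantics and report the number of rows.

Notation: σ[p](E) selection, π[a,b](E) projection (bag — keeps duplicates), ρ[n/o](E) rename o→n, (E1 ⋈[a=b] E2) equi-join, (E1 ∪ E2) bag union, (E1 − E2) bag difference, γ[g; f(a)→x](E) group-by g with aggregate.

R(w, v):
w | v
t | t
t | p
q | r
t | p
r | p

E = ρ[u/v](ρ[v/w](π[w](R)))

Subexpression sizes:
  R → 5
  π[w](R) → 5
  ρ[v/w](π[w](R)) → 5
  ρ[u/v](ρ[v/w](π[w](R))) → 5

|E| = 5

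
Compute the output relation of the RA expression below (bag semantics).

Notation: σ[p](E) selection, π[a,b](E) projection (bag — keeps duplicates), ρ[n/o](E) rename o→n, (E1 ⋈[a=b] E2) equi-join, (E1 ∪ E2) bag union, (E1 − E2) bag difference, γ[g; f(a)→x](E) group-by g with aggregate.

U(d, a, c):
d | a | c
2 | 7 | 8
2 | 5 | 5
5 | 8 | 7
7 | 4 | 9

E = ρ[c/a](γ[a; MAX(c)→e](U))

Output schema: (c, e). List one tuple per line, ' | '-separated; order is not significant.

Stepwise |·|:
  U → 4
  γ[a; MAX(c)→e](U) → 4
  ρ[c/a](γ[a; MAX(c)→e](U)) → 4

== RESULT ==
c | e
4 | 9
5 | 5
7 | 8
8 | 7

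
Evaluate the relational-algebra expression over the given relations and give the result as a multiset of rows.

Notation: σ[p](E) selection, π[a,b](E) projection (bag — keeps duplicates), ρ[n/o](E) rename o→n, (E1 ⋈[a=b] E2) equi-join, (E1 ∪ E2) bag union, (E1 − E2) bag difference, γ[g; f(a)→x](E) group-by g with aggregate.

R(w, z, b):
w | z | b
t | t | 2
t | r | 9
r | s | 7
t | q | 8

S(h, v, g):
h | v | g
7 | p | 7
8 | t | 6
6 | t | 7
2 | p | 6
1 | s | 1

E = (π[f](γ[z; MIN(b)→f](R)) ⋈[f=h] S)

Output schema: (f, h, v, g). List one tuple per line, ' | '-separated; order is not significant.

Row counts bottom-up:
  R → 4
  γ[z; MIN(b)→f](R) → 4
  π[f](γ[z; MIN(b)→f](R)) → 4
  S → 5
  (π[f](γ[z; MIN(b)→f](R)) ⋈[f=h] S) → 3

== RESULT ==
f | h | v | g
2 | 2 | p | 6
7 | 7 | p | 7
8 | 8 | t | 6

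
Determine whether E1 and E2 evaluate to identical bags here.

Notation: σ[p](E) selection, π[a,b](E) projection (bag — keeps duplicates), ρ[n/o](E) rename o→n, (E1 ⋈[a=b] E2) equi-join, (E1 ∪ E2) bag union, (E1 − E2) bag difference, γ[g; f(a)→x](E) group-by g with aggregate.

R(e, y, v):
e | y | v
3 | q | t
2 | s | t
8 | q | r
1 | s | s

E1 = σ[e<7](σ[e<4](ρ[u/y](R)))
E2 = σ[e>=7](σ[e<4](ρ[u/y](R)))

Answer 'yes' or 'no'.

E1 subexpression sizes:
  R → 4
  ρ[u/y](R) → 4
  σ[e<4](ρ[u/y](R)) → 3
  σ[e<7](σ[e<4](ρ[u/y](R))) → 3
E2 subexpression sizes:
  R → 4
  ρ[u/y](R) → 4
  σ[e<4](ρ[u/y](R)) → 3
  σ[e>=7](σ[e<4](ρ[u/y](R))) → 0

E1 result:
e | u | v
1 | s | s
2 | s | t
3 | q | t
E2 result:
e | u | v
(0 rows)
Witness: (1, 's', 's') appears 1× in E1 but 0× in E2.

no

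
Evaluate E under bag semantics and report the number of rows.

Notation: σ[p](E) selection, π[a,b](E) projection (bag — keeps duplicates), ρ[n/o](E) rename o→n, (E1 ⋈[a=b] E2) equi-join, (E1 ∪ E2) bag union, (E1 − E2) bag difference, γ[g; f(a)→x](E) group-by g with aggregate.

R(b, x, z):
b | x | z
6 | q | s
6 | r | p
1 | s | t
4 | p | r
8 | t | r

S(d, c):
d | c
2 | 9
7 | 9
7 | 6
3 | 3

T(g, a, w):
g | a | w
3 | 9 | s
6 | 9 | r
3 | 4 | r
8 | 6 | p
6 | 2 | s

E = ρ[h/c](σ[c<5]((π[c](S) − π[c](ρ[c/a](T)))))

Stepwise |·|:
  S → 4
  π[c](S) → 4
  T → 5
  ρ[c/a](T) → 5
  π[c](ρ[c/a](T)) → 5
  (π[c](S) − π[c](ρ[c/a](T))) → 1
  σ[c<5]((π[c](S) − π[c](ρ[c/a](T)))) → 1
  ρ[h/c](σ[c<5]((π[c](S) − π[c](ρ[c/a](T))))) → 1

|E| = 1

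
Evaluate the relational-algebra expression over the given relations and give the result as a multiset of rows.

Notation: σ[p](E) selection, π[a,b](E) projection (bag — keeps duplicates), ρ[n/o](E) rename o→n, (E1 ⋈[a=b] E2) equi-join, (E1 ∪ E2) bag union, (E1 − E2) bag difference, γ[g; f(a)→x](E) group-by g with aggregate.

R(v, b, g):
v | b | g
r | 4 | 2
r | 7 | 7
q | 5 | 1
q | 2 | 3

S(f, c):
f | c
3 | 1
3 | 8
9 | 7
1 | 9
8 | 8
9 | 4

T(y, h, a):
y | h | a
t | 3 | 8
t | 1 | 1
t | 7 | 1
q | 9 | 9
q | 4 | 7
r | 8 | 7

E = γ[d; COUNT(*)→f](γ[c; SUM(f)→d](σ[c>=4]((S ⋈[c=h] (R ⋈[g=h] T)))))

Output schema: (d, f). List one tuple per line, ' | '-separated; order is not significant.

Subexpression sizes:
  S → 6
  R → 4
  T → 6
  (R ⋈[g=h] T) → 3
  (S ⋈[c=h] (R ⋈[g=h] T)) → 2
  σ[c>=4]((S ⋈[c=h] (R ⋈[g=h] T))) → 1
  γ[c; SUM(f)→d](σ[c>=4]((S ⋈[c=h] (R ⋈[g=h] T)))) → 1
  γ[d; COUNT(*)→f](γ[c; SUM(f)→d](σ[c>=4]((S ⋈[c=h] (R ⋈[g=h] T))))) → 1

== RESULT ==
d | f
9 | 1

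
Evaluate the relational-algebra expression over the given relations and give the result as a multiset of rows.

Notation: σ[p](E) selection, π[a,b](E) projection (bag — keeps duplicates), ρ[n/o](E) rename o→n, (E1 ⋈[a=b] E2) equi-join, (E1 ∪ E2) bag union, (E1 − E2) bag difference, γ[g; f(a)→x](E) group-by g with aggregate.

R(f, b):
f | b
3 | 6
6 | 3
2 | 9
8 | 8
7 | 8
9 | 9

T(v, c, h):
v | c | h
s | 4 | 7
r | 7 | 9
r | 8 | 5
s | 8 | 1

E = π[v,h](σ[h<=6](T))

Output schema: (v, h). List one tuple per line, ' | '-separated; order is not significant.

Subexpression sizes:
  T → 4
  σ[h<=6](T) → 2
  π[v,h](σ[h<=6](T)) → 2

== RESULT ==
v | h
r | 5
s | 1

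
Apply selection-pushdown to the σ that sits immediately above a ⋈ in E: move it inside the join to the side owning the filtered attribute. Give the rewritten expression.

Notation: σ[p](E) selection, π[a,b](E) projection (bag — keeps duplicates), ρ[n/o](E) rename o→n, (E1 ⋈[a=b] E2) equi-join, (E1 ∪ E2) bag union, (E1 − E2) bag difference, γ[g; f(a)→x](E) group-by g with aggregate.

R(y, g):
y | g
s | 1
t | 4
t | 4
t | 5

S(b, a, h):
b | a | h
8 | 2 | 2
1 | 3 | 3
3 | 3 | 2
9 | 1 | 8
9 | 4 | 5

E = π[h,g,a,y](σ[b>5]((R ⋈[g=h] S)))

σ filters on b, owned by the right side.
E' = π[h,g,a,y]((R ⋈[g=h] σ[b>5](S)))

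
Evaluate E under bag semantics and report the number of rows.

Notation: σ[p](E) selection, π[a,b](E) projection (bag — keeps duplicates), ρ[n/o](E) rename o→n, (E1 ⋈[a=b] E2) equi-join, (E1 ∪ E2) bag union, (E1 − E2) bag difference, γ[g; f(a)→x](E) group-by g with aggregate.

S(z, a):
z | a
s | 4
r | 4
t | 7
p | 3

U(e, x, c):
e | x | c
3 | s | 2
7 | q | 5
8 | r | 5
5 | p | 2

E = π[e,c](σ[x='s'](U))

Subexpression sizes:
  U → 4
  σ[x='s'](U) → 1
  π[e,c](σ[x='s'](U)) → 1

|E| = 1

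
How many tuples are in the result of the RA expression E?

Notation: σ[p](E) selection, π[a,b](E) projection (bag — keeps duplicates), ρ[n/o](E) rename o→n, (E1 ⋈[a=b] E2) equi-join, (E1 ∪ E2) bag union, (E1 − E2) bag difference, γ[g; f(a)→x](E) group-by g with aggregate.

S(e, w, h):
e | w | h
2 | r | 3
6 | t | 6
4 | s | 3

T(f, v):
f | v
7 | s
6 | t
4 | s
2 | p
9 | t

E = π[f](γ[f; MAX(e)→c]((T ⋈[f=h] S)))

Subexpression sizes:
  T → 5
  S → 3
  (T ⋈[f=h] S) → 1
  γ[f; MAX(e)→c]((T ⋈[f=h] S)) → 1
  π[f](γ[f; MAX(e)→c]((T ⋈[f=h] S))) → 1

|E| = 1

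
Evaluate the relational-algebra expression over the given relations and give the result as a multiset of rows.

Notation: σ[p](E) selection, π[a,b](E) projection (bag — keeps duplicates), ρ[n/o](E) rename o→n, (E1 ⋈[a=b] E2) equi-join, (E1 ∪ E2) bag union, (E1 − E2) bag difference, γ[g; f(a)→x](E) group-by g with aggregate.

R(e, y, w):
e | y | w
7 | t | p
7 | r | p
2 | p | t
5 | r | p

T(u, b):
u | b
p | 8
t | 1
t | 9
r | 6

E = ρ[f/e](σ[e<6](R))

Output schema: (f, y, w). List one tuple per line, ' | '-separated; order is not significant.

Stepwise |·|:
  R → 4
  σ[e<6](R) → 2
  ρ[f/e](σ[e<6](R)) → 2

== RESULT ==
f | y | w
2 | p | t
5 | r | p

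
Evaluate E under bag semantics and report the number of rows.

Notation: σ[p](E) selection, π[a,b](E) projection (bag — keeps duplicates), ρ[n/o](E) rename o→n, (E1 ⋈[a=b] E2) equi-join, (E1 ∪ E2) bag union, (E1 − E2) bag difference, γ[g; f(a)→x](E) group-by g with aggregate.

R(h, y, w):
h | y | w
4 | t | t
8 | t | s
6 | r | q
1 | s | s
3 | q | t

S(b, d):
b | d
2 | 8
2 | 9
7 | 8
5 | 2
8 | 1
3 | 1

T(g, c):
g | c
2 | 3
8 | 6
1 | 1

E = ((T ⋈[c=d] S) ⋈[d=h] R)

Stepwise |·|:
  T → 3
  S → 6
  (T ⋈[c=d] S) → 2
  R → 5
  ((T ⋈[c=d] S) ⋈[d=h] R) → 2

|E| = 2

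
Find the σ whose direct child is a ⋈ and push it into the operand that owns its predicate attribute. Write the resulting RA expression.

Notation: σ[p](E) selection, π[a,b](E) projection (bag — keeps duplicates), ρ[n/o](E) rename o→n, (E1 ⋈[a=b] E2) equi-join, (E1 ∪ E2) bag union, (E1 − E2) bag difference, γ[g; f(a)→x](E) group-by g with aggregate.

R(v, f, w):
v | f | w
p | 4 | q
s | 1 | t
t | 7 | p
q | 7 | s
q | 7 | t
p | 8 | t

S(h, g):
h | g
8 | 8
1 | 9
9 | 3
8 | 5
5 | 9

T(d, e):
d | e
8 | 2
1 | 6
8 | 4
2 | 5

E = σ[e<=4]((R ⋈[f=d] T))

σ filters on e, owned by the right side.
E' = (R ⋈[f=d] σ[e<=4](T))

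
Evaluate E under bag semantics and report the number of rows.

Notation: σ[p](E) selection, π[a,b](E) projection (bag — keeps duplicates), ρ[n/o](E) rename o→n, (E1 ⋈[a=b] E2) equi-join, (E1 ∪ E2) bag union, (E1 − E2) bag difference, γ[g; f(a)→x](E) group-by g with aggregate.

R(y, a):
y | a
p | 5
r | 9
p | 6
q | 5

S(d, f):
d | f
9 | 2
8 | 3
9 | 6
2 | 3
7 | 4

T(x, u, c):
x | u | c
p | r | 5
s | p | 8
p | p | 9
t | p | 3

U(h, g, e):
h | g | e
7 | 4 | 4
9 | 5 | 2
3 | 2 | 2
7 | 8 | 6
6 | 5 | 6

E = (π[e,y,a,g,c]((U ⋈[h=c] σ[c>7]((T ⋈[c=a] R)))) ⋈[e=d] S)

Subexpression sizes:
  U → 5
  T → 4
  R → 4
  (T ⋈[c=a] R) → 3
  σ[c>7]((T ⋈[c=a] R)) → 1
  (U ⋈[h=c] σ[c>7]((T ⋈[c=a] R))) → 1
  π[e,y,a,g,c]((U ⋈[h=c] σ[c>7]((T ⋈[c=a] R)))) → 1
  S → 5
  (π[e,y,a,g,c]((U ⋈[h=c] σ[c>7]((T ⋈[c=a] R)))) ⋈[e=d] S) → 1

|E| = 1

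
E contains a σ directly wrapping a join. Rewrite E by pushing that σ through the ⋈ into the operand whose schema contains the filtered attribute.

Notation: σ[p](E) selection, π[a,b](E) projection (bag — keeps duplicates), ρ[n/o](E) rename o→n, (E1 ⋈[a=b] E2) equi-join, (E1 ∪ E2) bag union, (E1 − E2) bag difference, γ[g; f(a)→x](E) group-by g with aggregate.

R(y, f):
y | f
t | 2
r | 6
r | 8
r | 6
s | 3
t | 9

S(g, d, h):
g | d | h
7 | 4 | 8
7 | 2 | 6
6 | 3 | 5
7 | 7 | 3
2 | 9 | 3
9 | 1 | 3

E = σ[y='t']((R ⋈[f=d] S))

σ filters on y, owned by the left side.
E' = (σ[y='t'](R) ⋈[f=d] S)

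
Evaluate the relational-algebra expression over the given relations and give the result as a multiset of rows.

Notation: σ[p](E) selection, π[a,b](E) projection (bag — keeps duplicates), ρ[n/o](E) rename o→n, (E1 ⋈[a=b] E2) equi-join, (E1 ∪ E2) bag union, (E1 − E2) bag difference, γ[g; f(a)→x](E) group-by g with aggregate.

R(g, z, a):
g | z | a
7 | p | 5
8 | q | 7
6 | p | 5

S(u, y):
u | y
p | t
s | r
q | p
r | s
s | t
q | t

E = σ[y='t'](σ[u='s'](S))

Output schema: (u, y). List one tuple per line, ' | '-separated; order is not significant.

Per-node cardinality:
  S → 6
  σ[u='s'](S) → 2
  σ[y='t'](σ[u='s'](S)) → 1

== RESULT ==
u | y
s | t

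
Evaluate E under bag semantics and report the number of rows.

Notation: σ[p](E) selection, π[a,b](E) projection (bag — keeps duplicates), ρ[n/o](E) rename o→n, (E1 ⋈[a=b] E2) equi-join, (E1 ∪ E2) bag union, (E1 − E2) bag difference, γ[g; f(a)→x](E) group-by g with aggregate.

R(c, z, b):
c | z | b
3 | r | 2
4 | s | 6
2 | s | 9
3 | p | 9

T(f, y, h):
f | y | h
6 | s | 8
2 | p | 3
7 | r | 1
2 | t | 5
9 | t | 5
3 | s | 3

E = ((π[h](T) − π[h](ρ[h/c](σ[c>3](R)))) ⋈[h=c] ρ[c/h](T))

Row counts bottom-up:
  T → 6
  π[h](T) → 6
  R → 4
  σ[c>3](R) → 1
  ρ[h/c](σ[c>3](R)) → 1
  π[h](ρ[h/c](σ[c>3](R))) → 1
  (π[h](T) − π[h](ρ[h/c](σ[c>3](R)))) → 6
  T → 6
  ρ[c/h](T) → 6
  ((π[h](T) − π[h](ρ[h/c](σ[c>3](R)))) ⋈[h=c] ρ[c/h](T)) → 10

|E| = 10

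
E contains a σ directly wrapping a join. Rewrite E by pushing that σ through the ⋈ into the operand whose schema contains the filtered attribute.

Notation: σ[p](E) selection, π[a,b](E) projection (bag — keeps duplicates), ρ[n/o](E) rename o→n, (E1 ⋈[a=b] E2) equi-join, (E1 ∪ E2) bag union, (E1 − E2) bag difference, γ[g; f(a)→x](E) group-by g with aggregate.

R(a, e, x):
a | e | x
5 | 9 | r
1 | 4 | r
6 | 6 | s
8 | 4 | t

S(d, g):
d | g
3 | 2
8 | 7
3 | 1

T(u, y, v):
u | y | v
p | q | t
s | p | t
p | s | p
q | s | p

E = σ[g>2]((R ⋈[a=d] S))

σ filters on g, owned by the right side.
E' = (R ⋈[a=d] σ[g>2](S))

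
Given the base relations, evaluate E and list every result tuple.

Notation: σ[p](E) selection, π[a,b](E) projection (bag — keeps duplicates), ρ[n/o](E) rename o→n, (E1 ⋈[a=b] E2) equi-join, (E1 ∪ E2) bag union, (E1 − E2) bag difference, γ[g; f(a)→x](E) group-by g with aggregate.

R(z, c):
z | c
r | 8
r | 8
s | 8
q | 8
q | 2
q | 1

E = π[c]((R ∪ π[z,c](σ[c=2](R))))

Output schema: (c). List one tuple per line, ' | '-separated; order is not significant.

Per-node cardinality:
  R → 6
  R → 6
  σ[c=2](R) → 1
  π[z,c](σ[c=2](R)) → 1
  (R ∪ π[z,c](σ[c=2](R))) → 7
  π[c]((R ∪ π[z,c](σ[c=2](R)))) → 7

== RESULT ==
c
1
2
2
8
8
8
8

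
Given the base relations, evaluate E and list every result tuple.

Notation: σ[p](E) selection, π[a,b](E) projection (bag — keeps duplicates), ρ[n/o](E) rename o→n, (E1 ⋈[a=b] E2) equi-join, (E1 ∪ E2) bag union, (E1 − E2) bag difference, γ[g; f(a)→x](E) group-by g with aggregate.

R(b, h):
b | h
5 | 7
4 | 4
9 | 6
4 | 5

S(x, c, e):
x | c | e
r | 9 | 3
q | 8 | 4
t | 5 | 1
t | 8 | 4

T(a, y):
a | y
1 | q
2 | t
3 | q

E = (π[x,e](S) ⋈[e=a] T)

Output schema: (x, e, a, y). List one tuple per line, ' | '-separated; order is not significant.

Per-node cardinality:
  S → 4
  π[x,e](S) → 4
  T → 3
  (π[x,e](S) ⋈[e=a] T) → 2

== RESULT ==
x | e | a | y
r | 3 | 3 | q
t | 1 | 1 | q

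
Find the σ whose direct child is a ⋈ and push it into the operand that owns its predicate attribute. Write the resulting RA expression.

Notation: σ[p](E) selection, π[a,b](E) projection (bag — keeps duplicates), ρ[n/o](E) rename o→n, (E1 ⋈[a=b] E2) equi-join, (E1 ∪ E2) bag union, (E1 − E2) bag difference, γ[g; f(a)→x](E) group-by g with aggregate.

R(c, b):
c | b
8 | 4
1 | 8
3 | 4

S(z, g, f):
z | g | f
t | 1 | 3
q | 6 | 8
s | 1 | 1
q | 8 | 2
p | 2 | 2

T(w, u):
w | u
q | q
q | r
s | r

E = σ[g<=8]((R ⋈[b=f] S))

σ filters on g, owned by the right side.
E' = (R ⋈[b=f] σ[g<=8](S))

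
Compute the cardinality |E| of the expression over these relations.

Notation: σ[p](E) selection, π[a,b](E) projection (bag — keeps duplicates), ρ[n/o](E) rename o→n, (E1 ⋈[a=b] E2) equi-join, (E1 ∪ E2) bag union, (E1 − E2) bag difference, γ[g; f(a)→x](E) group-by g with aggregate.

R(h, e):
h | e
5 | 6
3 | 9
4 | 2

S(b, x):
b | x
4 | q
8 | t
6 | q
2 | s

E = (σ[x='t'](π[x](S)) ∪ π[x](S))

Stepwise |·|:
  S → 4
  π[x](S) → 4
  σ[x='t'](π[x](S)) → 1
  S → 4
  π[x](S) → 4
  (σ[x='t'](π[x](S)) ∪ π[x](S)) → 5

|E| = 5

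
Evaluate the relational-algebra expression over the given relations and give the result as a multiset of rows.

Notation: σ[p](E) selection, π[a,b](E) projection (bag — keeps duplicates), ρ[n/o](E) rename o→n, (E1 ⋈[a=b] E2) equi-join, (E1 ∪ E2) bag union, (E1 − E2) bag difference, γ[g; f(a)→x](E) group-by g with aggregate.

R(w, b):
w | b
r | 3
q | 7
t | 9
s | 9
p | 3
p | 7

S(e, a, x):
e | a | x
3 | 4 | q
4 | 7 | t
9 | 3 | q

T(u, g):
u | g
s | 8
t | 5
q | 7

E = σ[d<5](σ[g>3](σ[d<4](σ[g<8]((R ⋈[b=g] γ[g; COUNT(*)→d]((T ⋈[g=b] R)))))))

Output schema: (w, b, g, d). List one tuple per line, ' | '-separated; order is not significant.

Per-node cardinality:
  R → 6
  T → 3
  R → 6
  (T ⋈[g=b] R) → 2
  γ[g; COUNT(*)→d]((T ⋈[g=b] R)) → 1
  (R ⋈[b=g] γ[g; COUNT(*)→d]((T ⋈[g=b] R))) → 2
  σ[g<8]((R ⋈[b=g] γ[g; COUNT(*)→d]((T ⋈[g=b] R)))) → 2
  σ[d<4](σ[g<8]((R ⋈[b=g] γ[g; COUNT(*)→d]((T ⋈[g=b] R))))) → 2
  σ[g>3](σ[d<4](σ[g<8]((R ⋈[b=g] γ[g; COUNT(*)→d]((T ⋈[g=b] R)))))) → 2
  σ[d<5](σ[g>3](σ[d<4](σ[g<8]((R ⋈[b=g] γ[g; COUNT(*)→d]((T ⋈[g=b] R))))))) → 2

== RESULT ==
w | b | g | d
p | 7 | 7 | 2
q | 7 | 7 | 2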